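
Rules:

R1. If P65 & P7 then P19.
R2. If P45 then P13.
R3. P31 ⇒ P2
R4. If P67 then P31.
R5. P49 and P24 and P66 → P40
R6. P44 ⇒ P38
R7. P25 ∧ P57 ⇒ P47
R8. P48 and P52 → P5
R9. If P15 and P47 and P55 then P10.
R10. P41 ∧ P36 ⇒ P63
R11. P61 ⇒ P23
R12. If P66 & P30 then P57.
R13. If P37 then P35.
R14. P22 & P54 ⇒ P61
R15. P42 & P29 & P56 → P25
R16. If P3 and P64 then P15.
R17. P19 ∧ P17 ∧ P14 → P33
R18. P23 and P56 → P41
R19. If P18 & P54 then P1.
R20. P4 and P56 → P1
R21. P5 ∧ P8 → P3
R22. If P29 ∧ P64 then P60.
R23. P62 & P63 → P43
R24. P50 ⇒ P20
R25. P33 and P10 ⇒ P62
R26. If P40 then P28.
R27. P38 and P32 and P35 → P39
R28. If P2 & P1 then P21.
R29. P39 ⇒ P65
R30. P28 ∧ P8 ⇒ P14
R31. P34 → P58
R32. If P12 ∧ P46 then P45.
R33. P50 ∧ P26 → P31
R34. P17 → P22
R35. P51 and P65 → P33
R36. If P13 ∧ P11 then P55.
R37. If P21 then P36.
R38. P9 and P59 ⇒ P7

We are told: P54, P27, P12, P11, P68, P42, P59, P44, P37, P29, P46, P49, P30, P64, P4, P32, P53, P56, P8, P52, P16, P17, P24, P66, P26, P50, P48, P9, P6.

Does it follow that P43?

Yes

P40  (by R5: P49, P24, P66)
P38  (by R6: P44)
P5  (by R8: P48, P52)
P57  (by R12: P66, P30)
P35  (by R13: P37)
P25  (by R15: P42, P29, P56)
P1  (by R20: P4, P56)
P3  (by R21: P5, P8)
P28  (by R26: P40)
P39  (by R27: P38, P32, P35)
P65  (by R29: P39)
P14  (by R30: P28, P8)
P45  (by R32: P12, P46)
P31  (by R33: P50, P26)
P22  (by R34: P17)
P7  (by R38: P9, P59)
P19  (by R1: P65, P7)
P13  (by R2: P45)
P2  (by R3: P31)
P47  (by R7: P25, P57)
P61  (by R14: P22, P54)
P15  (by R16: P3, P64)
P33  (by R17: P19, P17, P14)
P21  (by R28: P2, P1)
P55  (by R36: P13, P11)
P36  (by R37: P21)
P10  (by R9: P15, P47, P55)
P23  (by R11: P61)
P41  (by R18: P23, P56)
P62  (by R25: P33, P10)
P63  (by R10: P41, P36)
P43  (by R23: P62, P63)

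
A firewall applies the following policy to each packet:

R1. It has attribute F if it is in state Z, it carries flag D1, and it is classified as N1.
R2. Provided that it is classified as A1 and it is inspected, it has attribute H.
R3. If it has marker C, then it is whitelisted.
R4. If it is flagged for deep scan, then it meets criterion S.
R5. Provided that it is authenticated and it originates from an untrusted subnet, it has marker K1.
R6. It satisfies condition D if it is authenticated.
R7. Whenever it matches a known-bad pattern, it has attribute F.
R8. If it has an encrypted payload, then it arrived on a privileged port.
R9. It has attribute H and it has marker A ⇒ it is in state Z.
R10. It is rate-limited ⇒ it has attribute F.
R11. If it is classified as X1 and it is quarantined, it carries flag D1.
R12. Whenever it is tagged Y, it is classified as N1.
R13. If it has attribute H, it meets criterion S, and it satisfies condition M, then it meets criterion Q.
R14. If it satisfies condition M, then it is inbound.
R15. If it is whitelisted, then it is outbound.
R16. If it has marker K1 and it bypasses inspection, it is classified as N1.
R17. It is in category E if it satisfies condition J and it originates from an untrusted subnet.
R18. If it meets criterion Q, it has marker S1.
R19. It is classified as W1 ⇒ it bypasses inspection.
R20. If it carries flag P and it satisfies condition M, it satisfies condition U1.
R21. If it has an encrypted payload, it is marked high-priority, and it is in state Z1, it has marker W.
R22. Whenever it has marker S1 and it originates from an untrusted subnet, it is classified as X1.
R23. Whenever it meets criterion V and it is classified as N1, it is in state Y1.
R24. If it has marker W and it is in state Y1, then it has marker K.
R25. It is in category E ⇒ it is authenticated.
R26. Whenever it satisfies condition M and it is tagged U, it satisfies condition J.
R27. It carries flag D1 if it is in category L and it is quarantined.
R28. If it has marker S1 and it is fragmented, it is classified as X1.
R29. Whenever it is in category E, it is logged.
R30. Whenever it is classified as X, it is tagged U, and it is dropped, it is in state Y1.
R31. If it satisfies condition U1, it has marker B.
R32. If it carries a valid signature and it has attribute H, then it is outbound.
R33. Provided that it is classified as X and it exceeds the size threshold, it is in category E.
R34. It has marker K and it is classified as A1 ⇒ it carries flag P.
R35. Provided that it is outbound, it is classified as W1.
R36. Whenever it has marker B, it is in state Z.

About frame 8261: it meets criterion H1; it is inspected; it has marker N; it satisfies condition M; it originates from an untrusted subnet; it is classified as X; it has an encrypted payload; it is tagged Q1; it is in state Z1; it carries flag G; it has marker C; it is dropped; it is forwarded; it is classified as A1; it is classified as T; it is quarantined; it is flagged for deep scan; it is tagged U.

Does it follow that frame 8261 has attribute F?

Forward chaining from the given facts derives: has attribute H, is whitelisted, meets criterion S, arrived on a privileged port, meets criterion Q, is inbound, is outbound, has marker S1, is classified as X1, satisfies condition J, is in state Y1, is classified as W1, carries flag D1, is in category E, bypasses inspection, is authenticated, is logged, has marker K1, satisfies condition D, is classified as N1.
Rules concluding "it has attribute F": R1 needs "it is in state Z"; R7 needs "it matches a known-bad pattern"; R10 needs "it is rate-limited" — none of these are established.

No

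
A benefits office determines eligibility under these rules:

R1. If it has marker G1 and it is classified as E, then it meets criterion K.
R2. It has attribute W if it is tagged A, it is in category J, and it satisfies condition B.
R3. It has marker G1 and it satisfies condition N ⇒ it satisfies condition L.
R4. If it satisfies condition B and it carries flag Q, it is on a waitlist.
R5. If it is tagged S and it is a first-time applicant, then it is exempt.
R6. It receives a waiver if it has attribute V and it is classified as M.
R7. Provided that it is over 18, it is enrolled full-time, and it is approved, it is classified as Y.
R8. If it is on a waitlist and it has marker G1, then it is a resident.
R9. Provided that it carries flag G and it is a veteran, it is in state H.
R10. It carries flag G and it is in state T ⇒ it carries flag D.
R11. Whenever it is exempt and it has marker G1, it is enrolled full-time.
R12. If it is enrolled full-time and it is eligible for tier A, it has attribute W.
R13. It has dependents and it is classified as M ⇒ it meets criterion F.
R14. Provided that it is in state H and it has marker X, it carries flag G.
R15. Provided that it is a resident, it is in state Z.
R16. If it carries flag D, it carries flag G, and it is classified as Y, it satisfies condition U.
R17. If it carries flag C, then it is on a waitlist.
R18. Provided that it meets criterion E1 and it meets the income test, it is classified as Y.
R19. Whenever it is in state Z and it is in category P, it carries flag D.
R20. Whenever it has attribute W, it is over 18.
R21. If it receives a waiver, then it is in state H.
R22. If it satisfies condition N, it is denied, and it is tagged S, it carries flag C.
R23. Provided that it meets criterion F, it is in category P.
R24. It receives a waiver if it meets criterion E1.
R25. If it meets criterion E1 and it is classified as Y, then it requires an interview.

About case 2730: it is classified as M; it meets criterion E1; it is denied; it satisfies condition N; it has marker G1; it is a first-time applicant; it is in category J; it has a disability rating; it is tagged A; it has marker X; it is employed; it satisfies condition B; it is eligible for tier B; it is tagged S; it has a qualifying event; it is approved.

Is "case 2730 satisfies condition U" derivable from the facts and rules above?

Forward chaining from the given facts derives: has attribute W, satisfies condition L, is exempt, is enrolled full-time, is over 18, carries flag C, receives a waiver, is classified as Y, is on a waitlist, is in state H, requires an interview, is a resident, carries flag G, is in state Z.
The only rule concluding "it satisfies condition U" is R16, which needs "it carries flag D"; that is never established.

No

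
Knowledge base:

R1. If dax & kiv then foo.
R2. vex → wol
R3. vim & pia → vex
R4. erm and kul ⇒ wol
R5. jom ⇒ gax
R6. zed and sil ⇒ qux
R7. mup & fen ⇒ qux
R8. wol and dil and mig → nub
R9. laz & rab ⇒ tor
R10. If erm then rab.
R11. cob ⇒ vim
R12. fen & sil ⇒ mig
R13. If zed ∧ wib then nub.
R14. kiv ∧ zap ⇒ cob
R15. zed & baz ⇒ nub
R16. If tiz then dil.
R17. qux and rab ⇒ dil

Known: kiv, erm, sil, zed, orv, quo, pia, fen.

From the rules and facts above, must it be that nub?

Forward chaining from the given facts derives: qux, rab, mig, dil.
Rules concluding nub: R8 needs wol; R13 needs wib; R15 needs baz — none of these are established.

No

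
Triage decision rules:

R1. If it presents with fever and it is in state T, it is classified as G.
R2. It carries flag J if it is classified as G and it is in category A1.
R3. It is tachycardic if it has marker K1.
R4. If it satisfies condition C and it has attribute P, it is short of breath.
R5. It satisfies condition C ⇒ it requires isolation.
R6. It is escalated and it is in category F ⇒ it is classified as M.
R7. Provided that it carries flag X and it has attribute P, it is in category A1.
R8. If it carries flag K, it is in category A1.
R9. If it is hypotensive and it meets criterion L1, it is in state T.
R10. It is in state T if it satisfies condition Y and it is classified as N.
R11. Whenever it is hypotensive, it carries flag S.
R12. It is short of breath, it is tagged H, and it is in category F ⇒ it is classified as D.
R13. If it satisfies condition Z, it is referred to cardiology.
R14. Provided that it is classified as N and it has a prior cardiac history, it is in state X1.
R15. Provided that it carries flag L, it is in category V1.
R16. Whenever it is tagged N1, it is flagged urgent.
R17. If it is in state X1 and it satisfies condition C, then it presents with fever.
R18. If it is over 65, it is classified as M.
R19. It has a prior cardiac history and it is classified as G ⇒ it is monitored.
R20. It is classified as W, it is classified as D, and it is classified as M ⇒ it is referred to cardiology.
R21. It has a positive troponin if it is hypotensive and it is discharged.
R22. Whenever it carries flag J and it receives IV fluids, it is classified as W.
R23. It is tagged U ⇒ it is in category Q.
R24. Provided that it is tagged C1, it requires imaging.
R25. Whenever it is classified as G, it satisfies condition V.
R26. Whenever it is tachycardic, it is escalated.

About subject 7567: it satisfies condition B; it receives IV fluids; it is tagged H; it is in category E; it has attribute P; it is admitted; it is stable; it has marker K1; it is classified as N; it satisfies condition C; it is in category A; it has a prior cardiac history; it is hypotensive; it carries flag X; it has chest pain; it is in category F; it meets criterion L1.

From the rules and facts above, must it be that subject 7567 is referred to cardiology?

Yes

By R3 (it has marker K1): it is tachycardic.
By R4 (it satisfies condition C, it has attribute P): it is short of breath.
By R7 (it carries flag X, it has attribute P): it is in category A1.
By R9 (it is hypotensive, it meets criterion L1): it is in state T.
By R12 (it is short of breath, it is tagged H, it is in category F): it is classified as D.
By R14 (it is classified as N, it has a prior cardiac history): it is in state X1.
By R17 (it is in state X1, it satisfies condition C): it presents with fever.
By R26 (it is tachycardic): it is escalated.
By R1 (it presents with fever, it is in state T): it is classified as G.
By R2 (it is classified as G, it is in category A1): it carries flag J.
By R6 (it is escalated, it is in category F): it is classified as M.
By R22 (it carries flag J, it receives IV fluids): it is classified as W.
By R20 (it is classified as W, it is classified as D, it is classified as M): it is referred to cardiology.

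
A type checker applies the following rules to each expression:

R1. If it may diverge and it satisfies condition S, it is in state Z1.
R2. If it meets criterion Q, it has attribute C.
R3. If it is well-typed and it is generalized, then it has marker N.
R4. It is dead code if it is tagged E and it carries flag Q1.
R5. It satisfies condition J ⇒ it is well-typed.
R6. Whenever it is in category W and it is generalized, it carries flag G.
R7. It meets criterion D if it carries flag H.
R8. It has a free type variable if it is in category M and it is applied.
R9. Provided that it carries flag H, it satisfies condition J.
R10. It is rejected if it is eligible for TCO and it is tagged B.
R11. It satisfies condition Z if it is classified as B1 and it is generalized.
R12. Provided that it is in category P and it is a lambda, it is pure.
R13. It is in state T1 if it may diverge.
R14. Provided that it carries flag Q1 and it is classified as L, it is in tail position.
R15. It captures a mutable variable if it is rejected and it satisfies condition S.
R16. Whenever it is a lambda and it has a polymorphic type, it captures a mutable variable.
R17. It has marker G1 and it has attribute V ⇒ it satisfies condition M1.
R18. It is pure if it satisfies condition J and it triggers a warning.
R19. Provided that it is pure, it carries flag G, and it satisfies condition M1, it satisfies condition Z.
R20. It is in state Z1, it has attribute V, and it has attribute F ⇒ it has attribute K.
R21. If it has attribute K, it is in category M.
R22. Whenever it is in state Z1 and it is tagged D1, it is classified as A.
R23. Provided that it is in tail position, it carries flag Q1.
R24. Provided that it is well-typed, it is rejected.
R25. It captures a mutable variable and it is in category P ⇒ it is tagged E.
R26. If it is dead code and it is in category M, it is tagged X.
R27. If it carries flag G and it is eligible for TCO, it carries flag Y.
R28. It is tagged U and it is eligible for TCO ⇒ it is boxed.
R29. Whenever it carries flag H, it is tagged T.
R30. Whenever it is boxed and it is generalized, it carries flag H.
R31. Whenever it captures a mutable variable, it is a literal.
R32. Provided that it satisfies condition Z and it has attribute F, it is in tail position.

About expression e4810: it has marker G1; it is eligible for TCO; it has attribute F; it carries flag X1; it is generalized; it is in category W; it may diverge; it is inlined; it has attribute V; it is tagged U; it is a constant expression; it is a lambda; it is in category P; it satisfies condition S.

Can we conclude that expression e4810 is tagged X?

Yes

By R1 (it may diverge, it satisfies condition S): it is in state Z1.
By R6 (it is in category W, it is generalized): it carries flag G.
By R12 (it is in category P, it is a lambda): it is pure.
By R17 (it has marker G1, it has attribute V): it satisfies condition M1.
By R19 (it is pure, it carries flag G, it satisfies condition M1): it satisfies condition Z.
By R20 (it is in state Z1, it has attribute V, it has attribute F): it has attribute K.
By R21 (it has attribute K): it is in category M.
By R28 (it is tagged U, it is eligible for TCO): it is boxed.
By R30 (it is boxed, it is generalized): it carries flag H.
By R32 (it satisfies condition Z, it has attribute F): it is in tail position.
By R9 (it carries flag H): it satisfies condition J.
By R23 (it is in tail position): it carries flag Q1.
By R5 (it satisfies condition J): it is well-typed.
By R24 (it is well-typed): it is rejected.
By R15 (it is rejected, it satisfies condition S): it captures a mutable variable.
By R25 (it captures a mutable variable, it is in category P): it is tagged E.
By R4 (it is tagged E, it carries flag Q1): it is dead code.
By R26 (it is dead code, it is in category M): it is tagged X.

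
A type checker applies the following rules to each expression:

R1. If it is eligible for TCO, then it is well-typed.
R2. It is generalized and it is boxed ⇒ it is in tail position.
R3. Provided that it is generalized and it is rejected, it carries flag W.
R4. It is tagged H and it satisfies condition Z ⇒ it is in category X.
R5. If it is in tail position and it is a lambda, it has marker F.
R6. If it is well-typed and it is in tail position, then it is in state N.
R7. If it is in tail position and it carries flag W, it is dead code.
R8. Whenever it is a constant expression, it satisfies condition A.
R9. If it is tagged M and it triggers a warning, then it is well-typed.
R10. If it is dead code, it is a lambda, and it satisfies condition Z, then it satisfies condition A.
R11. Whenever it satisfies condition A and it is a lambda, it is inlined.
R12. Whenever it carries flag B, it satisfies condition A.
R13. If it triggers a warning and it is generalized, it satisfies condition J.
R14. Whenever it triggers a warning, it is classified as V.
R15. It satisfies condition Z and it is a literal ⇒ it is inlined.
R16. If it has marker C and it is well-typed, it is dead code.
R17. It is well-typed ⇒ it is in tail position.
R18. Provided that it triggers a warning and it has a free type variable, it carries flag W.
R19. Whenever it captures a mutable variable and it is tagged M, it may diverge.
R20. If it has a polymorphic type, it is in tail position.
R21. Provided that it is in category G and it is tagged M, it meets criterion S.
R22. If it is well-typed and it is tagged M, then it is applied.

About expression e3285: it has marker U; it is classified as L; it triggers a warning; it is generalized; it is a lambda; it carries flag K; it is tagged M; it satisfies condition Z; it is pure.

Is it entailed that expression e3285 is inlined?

No

Forward chaining from the given facts derives: is well-typed, satisfies condition J, is classified as V, is in tail position, is applied, has marker F, is in state N.
Rules concluding "it is inlined": R11 needs "it satisfies condition A"; R15 needs "it is a literal" — none of these are established.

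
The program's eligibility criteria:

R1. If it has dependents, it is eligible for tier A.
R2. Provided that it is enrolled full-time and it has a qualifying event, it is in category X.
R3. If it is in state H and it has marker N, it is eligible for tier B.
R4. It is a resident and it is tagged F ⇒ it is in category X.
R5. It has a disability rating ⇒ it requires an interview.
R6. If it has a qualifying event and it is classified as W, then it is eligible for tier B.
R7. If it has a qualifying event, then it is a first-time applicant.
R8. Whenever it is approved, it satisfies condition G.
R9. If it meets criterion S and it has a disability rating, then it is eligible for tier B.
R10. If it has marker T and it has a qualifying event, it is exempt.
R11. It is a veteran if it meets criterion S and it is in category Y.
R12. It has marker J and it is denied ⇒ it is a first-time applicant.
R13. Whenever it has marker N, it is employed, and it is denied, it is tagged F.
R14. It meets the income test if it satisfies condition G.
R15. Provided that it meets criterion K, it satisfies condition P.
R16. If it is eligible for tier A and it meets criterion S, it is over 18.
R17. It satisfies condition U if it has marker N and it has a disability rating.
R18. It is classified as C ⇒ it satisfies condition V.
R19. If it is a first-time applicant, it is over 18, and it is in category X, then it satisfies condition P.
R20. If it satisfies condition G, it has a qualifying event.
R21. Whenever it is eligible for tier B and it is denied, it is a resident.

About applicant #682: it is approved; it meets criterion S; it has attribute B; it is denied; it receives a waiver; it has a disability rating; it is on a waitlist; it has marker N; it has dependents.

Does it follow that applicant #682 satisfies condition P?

Forward chaining from the given facts derives: is eligible for tier A, requires an interview, satisfies condition G, is eligible for tier B, meets the income test, is over 18, satisfies condition U, has a qualifying event, is a resident, is a first-time applicant.
Rules concluding "it satisfies condition P": R15 needs "it meets criterion K"; R19 needs "it is in category X" — none of these are established.

No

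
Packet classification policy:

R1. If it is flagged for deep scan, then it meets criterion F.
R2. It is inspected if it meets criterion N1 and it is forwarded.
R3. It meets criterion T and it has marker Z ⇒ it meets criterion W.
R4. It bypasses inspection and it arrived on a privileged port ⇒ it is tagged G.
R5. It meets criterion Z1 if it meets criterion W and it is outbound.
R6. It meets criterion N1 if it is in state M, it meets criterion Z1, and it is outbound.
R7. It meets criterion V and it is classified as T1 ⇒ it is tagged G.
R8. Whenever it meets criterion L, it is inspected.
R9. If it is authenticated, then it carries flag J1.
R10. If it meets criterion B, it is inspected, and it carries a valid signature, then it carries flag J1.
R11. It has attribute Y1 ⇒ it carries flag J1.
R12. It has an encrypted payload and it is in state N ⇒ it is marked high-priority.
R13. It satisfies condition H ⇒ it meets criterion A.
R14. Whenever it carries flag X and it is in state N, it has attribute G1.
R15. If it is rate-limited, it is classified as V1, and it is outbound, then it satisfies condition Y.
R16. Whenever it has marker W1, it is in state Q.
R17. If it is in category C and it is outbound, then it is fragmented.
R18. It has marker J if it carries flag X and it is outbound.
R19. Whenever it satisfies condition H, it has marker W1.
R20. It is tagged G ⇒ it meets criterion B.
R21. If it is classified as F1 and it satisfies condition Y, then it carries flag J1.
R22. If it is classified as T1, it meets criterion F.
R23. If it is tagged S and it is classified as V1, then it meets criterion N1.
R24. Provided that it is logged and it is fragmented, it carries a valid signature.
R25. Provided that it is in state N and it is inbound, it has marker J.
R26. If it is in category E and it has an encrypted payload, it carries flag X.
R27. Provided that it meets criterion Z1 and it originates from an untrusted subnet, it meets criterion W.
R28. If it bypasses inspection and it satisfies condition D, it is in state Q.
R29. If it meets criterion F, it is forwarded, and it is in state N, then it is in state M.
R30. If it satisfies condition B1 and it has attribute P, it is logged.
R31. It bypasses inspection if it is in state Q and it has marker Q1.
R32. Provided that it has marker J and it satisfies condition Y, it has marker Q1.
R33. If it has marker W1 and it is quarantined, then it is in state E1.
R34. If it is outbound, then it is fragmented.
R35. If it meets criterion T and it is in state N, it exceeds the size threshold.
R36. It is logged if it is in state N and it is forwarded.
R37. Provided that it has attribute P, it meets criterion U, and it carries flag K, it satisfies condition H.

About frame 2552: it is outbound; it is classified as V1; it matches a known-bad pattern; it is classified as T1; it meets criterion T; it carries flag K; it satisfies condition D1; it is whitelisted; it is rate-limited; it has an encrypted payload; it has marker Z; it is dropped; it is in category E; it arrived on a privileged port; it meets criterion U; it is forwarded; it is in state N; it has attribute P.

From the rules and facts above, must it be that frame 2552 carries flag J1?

By R3 (it meets criterion T, it has marker Z): it meets criterion W.
By R5 (it meets criterion W, it is outbound): it meets criterion Z1.
By R15 (it is rate-limited, it is classified as V1, it is outbound): it satisfies condition Y.
By R22 (it is classified as T1): it meets criterion F.
By R26 (it is in category E, it has an encrypted payload): it carries flag X.
By R29 (it meets criterion F, it is forwarded, it is in state N): it is in state M.
By R34 (it is outbound): it is fragmented.
By R36 (it is in state N, it is forwarded): it is logged.
By R37 (it has attribute P, it meets criterion U, it carries flag K): it satisfies condition H.
By R6 (it is in state M, it meets criterion Z1, it is outbound): it meets criterion N1.
By R18 (it carries flag X, it is outbound): it has marker J.
By R19 (it satisfies condition H): it has marker W1.
By R24 (it is logged, it is fragmented): it carries a valid signature.
By R32 (it has marker J, it satisfies condition Y): it has marker Q1.
By R2 (it meets criterion N1, it is forwarded): it is inspected.
By R16 (it has marker W1): it is in state Q.
By R31 (it is in state Q, it has marker Q1): it bypasses inspection.
By R4 (it bypasses inspection, it arrived on a privileged port): it is tagged G.
By R20 (it is tagged G): it meets criterion B.
By R10 (it meets criterion B, it is inspected, it carries a valid signature): it carries flag J1.

Yes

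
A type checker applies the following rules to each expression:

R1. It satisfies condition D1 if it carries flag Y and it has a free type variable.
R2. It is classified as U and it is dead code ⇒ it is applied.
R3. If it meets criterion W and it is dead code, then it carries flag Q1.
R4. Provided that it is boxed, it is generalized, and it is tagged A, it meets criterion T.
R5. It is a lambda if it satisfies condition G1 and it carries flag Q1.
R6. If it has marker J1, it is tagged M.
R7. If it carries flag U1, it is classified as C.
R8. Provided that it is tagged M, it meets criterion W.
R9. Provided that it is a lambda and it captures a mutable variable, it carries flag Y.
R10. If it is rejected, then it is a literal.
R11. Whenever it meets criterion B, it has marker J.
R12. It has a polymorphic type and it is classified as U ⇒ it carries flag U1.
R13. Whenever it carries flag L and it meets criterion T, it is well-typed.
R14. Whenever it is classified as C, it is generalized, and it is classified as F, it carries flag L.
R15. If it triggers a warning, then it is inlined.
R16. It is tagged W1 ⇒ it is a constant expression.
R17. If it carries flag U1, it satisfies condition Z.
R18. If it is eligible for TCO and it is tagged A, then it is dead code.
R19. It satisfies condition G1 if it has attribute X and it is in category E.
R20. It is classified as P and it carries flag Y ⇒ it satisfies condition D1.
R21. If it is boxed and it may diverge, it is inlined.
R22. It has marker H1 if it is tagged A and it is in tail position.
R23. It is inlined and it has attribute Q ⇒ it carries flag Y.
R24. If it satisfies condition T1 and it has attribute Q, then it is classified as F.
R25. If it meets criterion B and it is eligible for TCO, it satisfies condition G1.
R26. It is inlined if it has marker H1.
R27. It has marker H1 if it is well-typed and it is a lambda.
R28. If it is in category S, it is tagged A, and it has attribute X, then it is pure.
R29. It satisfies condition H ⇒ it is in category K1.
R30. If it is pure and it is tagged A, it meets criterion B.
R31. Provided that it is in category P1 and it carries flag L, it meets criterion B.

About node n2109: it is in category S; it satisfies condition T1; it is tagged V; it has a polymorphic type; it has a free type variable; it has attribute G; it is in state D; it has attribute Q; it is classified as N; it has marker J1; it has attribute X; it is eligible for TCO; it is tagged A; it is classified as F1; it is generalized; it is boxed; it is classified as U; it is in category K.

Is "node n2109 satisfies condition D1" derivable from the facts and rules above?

Yes

By R4 (it is boxed, it is generalized, it is tagged A): it meets criterion T.
By R6 (it has marker J1): it is tagged M.
By R8 (it is tagged M): it meets criterion W.
By R12 (it has a polymorphic type, it is classified as U): it carries flag U1.
By R18 (it is eligible for TCO, it is tagged A): it is dead code.
By R24 (it satisfies condition T1, it has attribute Q): it is classified as F.
By R28 (it is in category S, it is tagged A, it has attribute X): it is pure.
By R30 (it is pure, it is tagged A): it meets criterion B.
By R3 (it meets criterion W, it is dead code): it carries flag Q1.
By R7 (it carries flag U1): it is classified as C.
By R14 (it is classified as C, it is generalized, it is classified as F): it carries flag L.
By R25 (it meets criterion B, it is eligible for TCO): it satisfies condition G1.
By R5 (it satisfies condition G1, it carries flag Q1): it is a lambda.
By R13 (it carries flag L, it meets criterion T): it is well-typed.
By R27 (it is well-typed, it is a lambda): it has marker H1.
By R26 (it has marker H1): it is inlined.
By R23 (it is inlined, it has attribute Q): it carries flag Y.
By R1 (it carries flag Y, it has a free type variable): it satisfies condition D1.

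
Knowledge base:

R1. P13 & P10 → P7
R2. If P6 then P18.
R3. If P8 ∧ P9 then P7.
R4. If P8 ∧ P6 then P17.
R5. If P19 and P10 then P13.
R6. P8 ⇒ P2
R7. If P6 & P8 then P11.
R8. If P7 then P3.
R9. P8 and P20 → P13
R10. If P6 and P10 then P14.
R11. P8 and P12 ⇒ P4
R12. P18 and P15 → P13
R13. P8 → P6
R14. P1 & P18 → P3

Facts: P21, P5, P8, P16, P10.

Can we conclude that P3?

Forward chaining from the given facts derives: P2, P6, P18, P17, P11, P14.
Rules concluding P3: R8 needs P7; R14 needs P1 — none of these are established.

No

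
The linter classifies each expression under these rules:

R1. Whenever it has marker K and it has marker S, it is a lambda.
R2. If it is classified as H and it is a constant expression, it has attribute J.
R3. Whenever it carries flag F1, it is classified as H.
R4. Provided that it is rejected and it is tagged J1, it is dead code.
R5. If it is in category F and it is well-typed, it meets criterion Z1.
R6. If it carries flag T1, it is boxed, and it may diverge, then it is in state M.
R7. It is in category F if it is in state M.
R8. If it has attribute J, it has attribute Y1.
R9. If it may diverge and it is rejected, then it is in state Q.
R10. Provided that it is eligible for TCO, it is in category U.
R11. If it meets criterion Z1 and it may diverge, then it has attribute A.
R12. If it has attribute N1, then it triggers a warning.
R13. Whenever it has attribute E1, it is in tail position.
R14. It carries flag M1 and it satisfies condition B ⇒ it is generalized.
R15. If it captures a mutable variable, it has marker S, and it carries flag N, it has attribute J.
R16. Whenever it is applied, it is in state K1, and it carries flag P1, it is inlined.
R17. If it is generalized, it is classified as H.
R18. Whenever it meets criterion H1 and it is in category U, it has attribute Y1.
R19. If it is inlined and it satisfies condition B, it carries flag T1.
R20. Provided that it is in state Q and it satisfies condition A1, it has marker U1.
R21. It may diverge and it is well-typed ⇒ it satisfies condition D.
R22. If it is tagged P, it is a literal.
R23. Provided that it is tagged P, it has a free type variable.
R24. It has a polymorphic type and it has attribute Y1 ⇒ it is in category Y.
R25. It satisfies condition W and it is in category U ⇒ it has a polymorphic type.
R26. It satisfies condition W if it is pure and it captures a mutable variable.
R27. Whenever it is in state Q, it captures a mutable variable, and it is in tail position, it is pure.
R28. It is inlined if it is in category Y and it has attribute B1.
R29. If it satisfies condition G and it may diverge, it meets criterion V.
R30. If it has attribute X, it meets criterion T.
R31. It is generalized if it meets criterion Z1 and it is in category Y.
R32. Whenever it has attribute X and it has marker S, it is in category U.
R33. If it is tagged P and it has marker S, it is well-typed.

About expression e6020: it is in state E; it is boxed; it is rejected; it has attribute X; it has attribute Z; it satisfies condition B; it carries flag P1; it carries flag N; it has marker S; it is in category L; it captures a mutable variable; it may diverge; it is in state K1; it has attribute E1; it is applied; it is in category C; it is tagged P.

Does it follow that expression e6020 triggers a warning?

Forward chaining from the given facts derives: is in state Q, is in tail position, has attribute J, is inlined, carries flag T1, is a literal, has a free type variable, is pure, meets criterion T, is in category U, is well-typed, is in state M, is in category F, has attribute Y1, satisfies condition D, satisfies condition W, meets criterion Z1, has attribute A, has a polymorphic type, is in category Y, is generalized, is classified as H.
The only rule concluding "it triggers a warning" is R12, which needs "it has attribute N1"; that is never established.

No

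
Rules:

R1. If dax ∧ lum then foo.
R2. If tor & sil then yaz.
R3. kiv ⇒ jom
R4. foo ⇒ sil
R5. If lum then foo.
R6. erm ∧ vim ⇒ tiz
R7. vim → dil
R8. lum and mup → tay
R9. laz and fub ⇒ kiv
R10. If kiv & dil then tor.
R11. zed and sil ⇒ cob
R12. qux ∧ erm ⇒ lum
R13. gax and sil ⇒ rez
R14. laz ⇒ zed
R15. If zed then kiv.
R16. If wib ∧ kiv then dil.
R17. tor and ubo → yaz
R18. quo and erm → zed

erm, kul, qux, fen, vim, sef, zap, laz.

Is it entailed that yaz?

dil  (by R7: vim)
lum  (by R12: qux, erm)
zed  (by R14: laz)
kiv  (by R15: zed)
foo  (by R5: lum)
tor  (by R10: kiv, dil)
sil  (by R4: foo)
yaz  (by R2: tor, sil)

Yes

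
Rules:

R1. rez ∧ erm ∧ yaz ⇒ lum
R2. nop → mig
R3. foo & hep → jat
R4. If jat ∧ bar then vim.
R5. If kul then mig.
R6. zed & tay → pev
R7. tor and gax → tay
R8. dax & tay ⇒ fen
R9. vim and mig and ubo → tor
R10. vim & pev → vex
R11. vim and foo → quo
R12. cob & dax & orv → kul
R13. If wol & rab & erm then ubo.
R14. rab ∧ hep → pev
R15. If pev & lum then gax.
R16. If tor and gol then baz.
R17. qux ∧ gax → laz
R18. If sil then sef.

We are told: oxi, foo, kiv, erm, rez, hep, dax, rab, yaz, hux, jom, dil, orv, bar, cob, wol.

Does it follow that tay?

Yes

lum  (by R1: rez, erm, yaz)
jat  (by R3: foo, hep)
vim  (by R4: jat, bar)
kul  (by R12: cob, dax, orv)
ubo  (by R13: wol, rab, erm)
pev  (by R14: rab, hep)
gax  (by R15: pev, lum)
mig  (by R5: kul)
tor  (by R9: vim, mig, ubo)
tay  (by R7: tor, gax)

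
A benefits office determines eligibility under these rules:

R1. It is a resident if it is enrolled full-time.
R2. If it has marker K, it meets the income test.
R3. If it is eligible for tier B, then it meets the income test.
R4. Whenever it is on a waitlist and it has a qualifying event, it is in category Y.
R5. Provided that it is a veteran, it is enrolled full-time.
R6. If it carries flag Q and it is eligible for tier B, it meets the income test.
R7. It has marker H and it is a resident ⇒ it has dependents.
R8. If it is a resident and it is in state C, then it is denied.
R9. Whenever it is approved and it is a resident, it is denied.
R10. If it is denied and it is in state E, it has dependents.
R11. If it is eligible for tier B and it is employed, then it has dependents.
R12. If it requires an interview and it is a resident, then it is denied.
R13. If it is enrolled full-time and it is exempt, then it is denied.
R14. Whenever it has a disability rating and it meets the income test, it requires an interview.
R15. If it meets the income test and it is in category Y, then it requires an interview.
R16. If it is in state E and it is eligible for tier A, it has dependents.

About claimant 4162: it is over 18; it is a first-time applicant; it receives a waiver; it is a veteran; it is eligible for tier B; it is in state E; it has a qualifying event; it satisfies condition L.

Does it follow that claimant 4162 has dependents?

Forward chaining from the given facts derives: meets the income test, is enrolled full-time, is a resident.
Rules concluding "it has dependents": R7 needs "it has marker H"; R10 needs "it is denied"; R11 needs "it is employed"; R16 needs "it is eligible for tier A" — none of these are established.

No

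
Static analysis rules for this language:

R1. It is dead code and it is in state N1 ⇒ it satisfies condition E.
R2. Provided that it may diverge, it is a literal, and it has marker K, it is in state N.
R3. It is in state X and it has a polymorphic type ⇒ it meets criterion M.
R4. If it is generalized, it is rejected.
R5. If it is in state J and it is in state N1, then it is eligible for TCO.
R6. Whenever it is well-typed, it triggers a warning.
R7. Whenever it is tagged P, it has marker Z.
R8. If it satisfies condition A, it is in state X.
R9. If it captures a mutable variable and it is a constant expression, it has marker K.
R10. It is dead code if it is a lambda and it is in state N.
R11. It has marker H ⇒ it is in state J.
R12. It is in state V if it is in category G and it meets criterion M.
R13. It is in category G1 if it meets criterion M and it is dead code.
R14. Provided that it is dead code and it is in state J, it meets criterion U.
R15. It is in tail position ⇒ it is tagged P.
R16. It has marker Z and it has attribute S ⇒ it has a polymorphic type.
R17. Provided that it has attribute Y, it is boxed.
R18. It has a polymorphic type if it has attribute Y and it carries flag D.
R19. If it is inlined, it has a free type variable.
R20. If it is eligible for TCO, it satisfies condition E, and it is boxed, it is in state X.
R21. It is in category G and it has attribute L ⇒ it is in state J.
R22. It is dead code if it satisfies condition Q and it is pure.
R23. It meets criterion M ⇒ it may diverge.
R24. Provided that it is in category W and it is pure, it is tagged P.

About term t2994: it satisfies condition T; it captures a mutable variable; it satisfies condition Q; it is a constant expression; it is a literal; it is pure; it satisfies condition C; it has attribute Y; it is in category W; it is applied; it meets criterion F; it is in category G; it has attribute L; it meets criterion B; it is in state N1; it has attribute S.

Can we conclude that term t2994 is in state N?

By R9 (it captures a mutable variable, it is a constant expression): it has marker K.
By R17 (it has attribute Y): it is boxed.
By R21 (it is in category G, it has attribute L): it is in state J.
By R22 (it satisfies condition Q, it is pure): it is dead code.
By R24 (it is in category W, it is pure): it is tagged P.
By R1 (it is dead code, it is in state N1): it satisfies condition E.
By R5 (it is in state J, it is in state N1): it is eligible for TCO.
By R7 (it is tagged P): it has marker Z.
By R16 (it has marker Z, it has attribute S): it has a polymorphic type.
By R20 (it is eligible for TCO, it satisfies condition E, it is boxed): it is in state X.
By R3 (it is in state X, it has a polymorphic type): it meets criterion M.
By R23 (it meets criterion M): it may diverge.
By R2 (it may diverge, it is a literal, it has marker K): it is in state N.

Yes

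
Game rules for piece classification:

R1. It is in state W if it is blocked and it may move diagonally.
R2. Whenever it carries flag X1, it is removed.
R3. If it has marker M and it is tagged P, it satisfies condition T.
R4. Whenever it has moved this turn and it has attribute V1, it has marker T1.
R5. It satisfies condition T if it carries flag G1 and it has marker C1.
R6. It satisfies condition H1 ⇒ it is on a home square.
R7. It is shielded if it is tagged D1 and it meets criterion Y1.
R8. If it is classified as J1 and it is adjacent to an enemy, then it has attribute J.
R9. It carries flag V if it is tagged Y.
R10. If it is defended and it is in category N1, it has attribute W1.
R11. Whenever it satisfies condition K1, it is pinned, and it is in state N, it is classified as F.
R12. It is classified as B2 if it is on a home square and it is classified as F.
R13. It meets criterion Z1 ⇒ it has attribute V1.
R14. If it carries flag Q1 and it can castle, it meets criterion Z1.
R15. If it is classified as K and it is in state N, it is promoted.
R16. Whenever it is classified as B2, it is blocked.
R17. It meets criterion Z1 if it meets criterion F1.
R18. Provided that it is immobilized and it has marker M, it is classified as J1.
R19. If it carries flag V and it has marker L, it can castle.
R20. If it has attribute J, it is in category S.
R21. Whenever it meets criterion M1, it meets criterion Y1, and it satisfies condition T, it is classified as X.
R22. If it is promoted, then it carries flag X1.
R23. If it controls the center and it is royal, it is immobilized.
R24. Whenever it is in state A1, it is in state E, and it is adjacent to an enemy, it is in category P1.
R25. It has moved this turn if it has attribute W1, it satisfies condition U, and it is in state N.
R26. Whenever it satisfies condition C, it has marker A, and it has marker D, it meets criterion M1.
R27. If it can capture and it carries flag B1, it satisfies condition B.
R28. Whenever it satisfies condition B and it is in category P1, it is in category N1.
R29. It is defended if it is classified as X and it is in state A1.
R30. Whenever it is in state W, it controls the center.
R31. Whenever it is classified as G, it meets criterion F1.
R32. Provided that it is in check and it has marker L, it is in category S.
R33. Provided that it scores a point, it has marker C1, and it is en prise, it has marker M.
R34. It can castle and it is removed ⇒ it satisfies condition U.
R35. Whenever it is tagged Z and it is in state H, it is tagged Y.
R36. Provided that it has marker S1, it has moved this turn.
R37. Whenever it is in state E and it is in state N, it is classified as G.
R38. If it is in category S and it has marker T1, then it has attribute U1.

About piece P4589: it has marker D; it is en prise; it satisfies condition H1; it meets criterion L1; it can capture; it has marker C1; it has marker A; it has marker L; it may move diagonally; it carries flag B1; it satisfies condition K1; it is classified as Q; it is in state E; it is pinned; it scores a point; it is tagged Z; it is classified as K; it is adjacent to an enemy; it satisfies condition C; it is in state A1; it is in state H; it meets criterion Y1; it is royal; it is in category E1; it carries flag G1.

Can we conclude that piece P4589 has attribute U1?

Forward chaining from the given facts derives: satisfies condition T, is on a home square, is in category P1, meets criterion M1, satisfies condition B, is in category N1, has marker M, is tagged Y, carries flag V, can castle, is classified as X, is defended, has attribute W1.
The only rule concluding "it has attribute U1" is R38, which needs "it is in category S"; that is never established.

No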